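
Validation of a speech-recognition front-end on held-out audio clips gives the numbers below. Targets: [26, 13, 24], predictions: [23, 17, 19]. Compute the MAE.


Absolute errors: |26-23|=3, |13-17|=4, |24-19|=5
Sum = 12
MAE = 12/3 = 4

4


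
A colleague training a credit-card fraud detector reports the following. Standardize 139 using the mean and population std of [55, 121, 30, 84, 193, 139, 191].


μ = 116.1429, σ = 58.8568
z = (139 - 116.1429)/58.8568 = 0.3884

0.3884


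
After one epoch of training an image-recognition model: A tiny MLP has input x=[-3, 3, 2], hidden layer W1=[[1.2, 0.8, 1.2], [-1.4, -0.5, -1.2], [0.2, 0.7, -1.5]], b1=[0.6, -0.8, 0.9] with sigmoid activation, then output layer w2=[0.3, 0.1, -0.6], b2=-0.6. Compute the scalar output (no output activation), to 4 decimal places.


z1[0] = (1.2)·(-3) + (0.8)·(3) + (1.2)·(2) + 0.6 = 1.8
z1[1] = (-1.4)·(-3) + (-0.5)·(3) + (-1.2)·(2) - 0.8 = -0.5
z1[2] = (0.2)·(-3) + (0.7)·(3) + (-1.5)·(2) + 0.9 = -0.6
h = sigmoid(z1) = [0.8581, 0.3775, 0.3543]
output = (0.3)·(0.8581) + (0.1)·(0.3775) + (-0.6)·(0.3543) - 0.6 = -0.5174

-0.5174


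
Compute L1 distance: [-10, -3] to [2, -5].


d = |-10-2| + |-3+ 5|
  = 12 + 2
  = 14

14


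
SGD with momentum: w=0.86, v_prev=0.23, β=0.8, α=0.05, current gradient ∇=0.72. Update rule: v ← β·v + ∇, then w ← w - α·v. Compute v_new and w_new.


v_new = 0.8·0.23 + 0.72 = 0.184 + 0.72 = 0.904
w_new = 0.86 - 0.05·0.904 = 0.86 - 0.0452 = 0.8148

v_new=0.904, w_new=0.8148


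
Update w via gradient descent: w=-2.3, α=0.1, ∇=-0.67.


w_new = w - α·∇
= -2.3 - 0.1·-0.67
= -2.3 + 0.067
= -2.233

-2.233


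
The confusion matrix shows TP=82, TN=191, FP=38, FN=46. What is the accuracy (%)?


Accuracy = (TP+TN)/(TP+TN+FP+FN)
= (82+191)/(357)
= 273/357 = 76.47%

76.47%


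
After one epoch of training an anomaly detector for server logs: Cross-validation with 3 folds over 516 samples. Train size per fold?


Fold size = 516/3 = 172
Training per fold = 516 - 172 = 344

344


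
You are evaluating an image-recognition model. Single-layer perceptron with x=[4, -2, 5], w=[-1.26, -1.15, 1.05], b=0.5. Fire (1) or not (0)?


z = (4)·(-1.26) + (-2)·(-1.15) + (5)·(1.05) + 0.5
  = 3.01
step(z) = 1 (z≥0)

1


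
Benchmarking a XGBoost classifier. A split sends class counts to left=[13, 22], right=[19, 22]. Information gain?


Parent = [32, 44], H_parent = 0.9819
H_left = 0.9518 (n=35), H_right = 0.9961 (n=41)
H_children = (35/76)·0.9518 + (41/76)·0.9961 = 0.9757
IG = 0.9819 - 0.9757 = 0.0062

0.0062


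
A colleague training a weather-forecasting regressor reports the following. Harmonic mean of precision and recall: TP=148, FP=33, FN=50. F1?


Precision = 148/181 = 0.8177
Recall = 148/198 = 0.7475
F1 = 2·P·R/(P+R) = 2·TP/(2·TP+FP+FN) = 296/(296+33+50) = 296/379 = 0.781

0.781


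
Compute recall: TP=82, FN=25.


Recall = TP/(TP+FN)
= 82/(82+25)
= 82/107 = 76.64%

76.64%


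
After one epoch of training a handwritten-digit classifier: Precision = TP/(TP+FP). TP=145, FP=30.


Precision = TP/(TP+FP)
= 145/(145+30)
= 145/175 = 82.86%

82.86%


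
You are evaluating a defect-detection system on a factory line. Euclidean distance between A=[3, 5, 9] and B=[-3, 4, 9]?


d = √((3+ 3)² + (5-4)² + (9-9)²)
  = √(36 + 1 + 0)
  = √37 = 6.0828

6.0828


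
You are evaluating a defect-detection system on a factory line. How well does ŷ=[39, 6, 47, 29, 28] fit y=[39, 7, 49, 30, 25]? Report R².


ȳ = 30
SS_res = Σ(y-ŷ)² = 15
SS_tot = Σ(y-ȳ)² = 996
R² = 1 - SS_res/SS_tot = 1 - 0.0151 = 0.9849

0.9849


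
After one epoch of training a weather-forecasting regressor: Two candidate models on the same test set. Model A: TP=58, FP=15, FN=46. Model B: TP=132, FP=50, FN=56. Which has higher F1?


Model A: P=58/73=0.7945, R=58/104=0.5577, F1=2PR/(P+R)=2TP/(2TP+FP+FN)=116/177=0.6554
Model B: P=132/182=0.7253, R=132/188=0.7021, F1=2PR/(P+R)=2TP/(2TP+FP+FN)=264/370=0.7135
0.6554 < 0.7135 → Model B

Model B


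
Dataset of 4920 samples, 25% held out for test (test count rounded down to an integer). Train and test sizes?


Test = ⌊4920·25/100⌋ = 1230
Train = 4920 - 1230 = 3690

Train: 3690, Test: 1230


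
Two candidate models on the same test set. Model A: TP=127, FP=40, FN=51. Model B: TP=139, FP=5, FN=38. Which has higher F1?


Model A: P=127/167=0.7605, R=127/178=0.7135, F1=2PR/(P+R)=2TP/(2TP+FP+FN)=254/345=0.7362
Model B: P=139/144=0.9653, R=139/177=0.7853, F1=2PR/(P+R)=2TP/(2TP+FP+FN)=278/321=0.866
0.7362 < 0.866 → Model B

Model B


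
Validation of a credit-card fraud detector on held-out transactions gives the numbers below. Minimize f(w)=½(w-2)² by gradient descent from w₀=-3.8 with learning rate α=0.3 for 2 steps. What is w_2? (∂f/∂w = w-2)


step 1: grad = -3.8-2 = -5.8; w = -3.8 - 0.3·(-5.8) = -2.06
step 2: grad = -2.06-2 = -4.06; w = -2.06 - 0.3·(-4.06) = -0.842

-0.842


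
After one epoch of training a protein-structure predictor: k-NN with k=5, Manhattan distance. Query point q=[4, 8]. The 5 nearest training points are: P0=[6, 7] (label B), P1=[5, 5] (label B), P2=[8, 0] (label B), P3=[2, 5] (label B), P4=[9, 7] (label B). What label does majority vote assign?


d(q,P0) = 3  (label B)
d(q,P1) = 4  (label B)
d(q,P2) = 12  (label B)
d(q,P3) = 5  (label B)
d(q,P4) = 6  (label B)
Votes: A=0, B=5
Majority → B

B


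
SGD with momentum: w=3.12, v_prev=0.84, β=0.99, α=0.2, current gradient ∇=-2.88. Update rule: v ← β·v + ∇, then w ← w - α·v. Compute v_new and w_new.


v_new = 0.99·0.84 - 2.88 = 0.8316 - 2.88 = -2.0484
w_new = 3.12 - 0.2·-2.0484 = 3.12 + 0.40968 = 3.52968

v_new=-2.0484, w_new=3.52968


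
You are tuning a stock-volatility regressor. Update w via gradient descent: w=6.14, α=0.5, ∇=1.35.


w_new = w - α·∇
= 6.14 - 0.5·1.35
= 6.14 - 0.675
= 5.465

5.465


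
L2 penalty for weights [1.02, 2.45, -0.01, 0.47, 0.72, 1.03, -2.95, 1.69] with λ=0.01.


‖w‖₂² = (1.02)² + (2.45)² + (-0.01)² + (0.47)² + (0.72)² + (1.03)² + (-2.95)² + (1.69)²
     = 1.0404 + 6.0025 + 0.0001 + 0.2209 + 0.5184 + 1.0609 + 8.7025 + 2.8561
     = 20.4018
λ·‖w‖₂² = 0.01·20.4018 = 0.204018

0.204018


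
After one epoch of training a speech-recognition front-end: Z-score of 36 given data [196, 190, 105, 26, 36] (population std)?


μ = 110.6, σ = 72.5964
z = (36 - 110.6)/72.5964 = -1.0276

-1.0276


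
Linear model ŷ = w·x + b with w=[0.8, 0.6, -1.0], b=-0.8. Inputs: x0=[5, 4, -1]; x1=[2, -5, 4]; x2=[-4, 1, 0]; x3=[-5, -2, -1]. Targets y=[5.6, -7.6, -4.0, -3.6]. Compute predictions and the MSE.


ŷ0 = (0.8)·(5) + (0.6)·(4) + (-1.0)·(-1) - 0.8 = 6.6
ŷ1 = (0.8)·(2) + (0.6)·(-5) + (-1.0)·(4) - 0.8 = -6.2
ŷ2 = (0.8)·(-4) + (0.6)·(1) + (-1.0)·(0) - 0.8 = -3.4
ŷ3 = (0.8)·(-5) + (0.6)·(-2) + (-1.0)·(-1) - 0.8 = -5.0
errors² = [1.0, 1.96, 0.36, 1.96]
MSE = 5.2800/4 = 1.32

1.32


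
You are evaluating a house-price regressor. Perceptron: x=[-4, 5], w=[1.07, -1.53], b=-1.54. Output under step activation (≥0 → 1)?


z = (-4)·(1.07) + (5)·(-1.53) - 1.54
  = -13.47
step(z) = 0 (z<0)

0


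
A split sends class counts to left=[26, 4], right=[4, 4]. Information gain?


Parent = [30, 8], H_parent = 0.7425
H_left = 0.5665 (n=30), H_right = 1 (n=8)
H_children = (30/38)·0.5665 + (8/38)·1 = 0.6578
IG = 0.7425 - 0.6578 = 0.0847

0.0847


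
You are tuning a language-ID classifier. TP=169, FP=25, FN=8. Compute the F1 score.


Precision = 169/194 = 0.8711
Recall = 169/177 = 0.9548
F1 = 2·P·R/(P+R) = 2·TP/(2·TP+FP+FN) = 338/(338+25+8) = 338/371 = 0.9111

0.9111


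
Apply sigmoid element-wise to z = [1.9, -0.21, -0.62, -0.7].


σ(1.9) = 1/(1+e^-1.9) = 0.8699
σ(-0.21) = 1/(1+e^0.21) = 0.4477
σ(-0.62) = 1/(1+e^0.62) = 0.3498
σ(-0.7) = 1/(1+e^0.7) = 0.3318
result = [0.8699, 0.4477, 0.3498, 0.3318]

[0.8699, 0.4477, 0.3498, 0.3318]


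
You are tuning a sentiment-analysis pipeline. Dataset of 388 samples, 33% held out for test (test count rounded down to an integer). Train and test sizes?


Test = ⌊388·33/100⌋ = 128
Train = 388 - 128 = 260

Train: 260, Test: 128


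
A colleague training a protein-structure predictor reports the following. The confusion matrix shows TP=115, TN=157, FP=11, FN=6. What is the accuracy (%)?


Accuracy = (TP+TN)/(TP+TN+FP+FN)
= (115+157)/(289)
= 272/289 = 94.12%

94.12%


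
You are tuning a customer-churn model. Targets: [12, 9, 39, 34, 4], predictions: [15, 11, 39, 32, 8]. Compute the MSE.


Squared errors: (12-15)²=9, (9-11)²=4, (39-39)²=0, (34-32)²=4, (4-8)²=16
Sum = 33
MSE = 33/5 = 33/5

33/5


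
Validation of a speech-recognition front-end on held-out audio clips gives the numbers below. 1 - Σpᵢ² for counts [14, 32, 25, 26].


Probabilities: [14/97, 32/97, 25/97, 26/97] ≈ [0.1443, 0.3299, 0.2577, 0.268]
Σpᵢ² = (196 + 1024 + 625 + 676)/97² = 2521/9409
Gini = 1 - Σpᵢ² = 1 - 2521/9409 = 0.7321

0.7321


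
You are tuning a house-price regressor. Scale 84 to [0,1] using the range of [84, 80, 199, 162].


min=80, max=199
(84-80)/(199-80) = 4/119 = 0.0336

0.0336


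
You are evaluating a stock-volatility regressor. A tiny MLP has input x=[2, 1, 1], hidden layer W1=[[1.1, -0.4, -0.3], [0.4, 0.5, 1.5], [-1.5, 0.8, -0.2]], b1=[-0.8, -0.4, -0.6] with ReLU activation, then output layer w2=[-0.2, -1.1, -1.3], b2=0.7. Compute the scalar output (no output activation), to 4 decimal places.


z1[0] = (1.1)·(2) + (-0.4)·(1) + (-0.3)·(1) - 0.8 = 0.7
z1[1] = (0.4)·(2) + (0.5)·(1) + (1.5)·(1) - 0.4 = 2.4
z1[2] = (-1.5)·(2) + (0.8)·(1) + (-0.2)·(1) - 0.6 = -3.0
h = ReLU(z1) = [0.7, 2.4, 0.0]
output = (-0.2)·(0.7) + (-1.1)·(2.4) + (-1.3)·(0.0) + 0.7 = -2.08

-2.08


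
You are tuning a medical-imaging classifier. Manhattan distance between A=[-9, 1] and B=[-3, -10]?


d = |-9+ 3| + |1+ 10|
  = 6 + 11
  = 17

17


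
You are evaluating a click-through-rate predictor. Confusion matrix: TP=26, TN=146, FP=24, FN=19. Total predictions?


Total = TP + TN + FP + FN
= 26 + 146 + 24 + 19
= 215
(Predicted positive: 50, predicted negative: 165)

215


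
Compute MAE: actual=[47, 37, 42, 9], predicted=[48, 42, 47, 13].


Absolute errors: |47-48|=1, |37-42|=5, |42-47|=5, |9-13|=4
Sum = 15
MAE = 15/4 = 15/4

15/4


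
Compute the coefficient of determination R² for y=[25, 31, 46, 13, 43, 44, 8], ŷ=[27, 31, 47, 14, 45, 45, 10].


ȳ = 30
SS_res = Σ(y-ŷ)² = 15
SS_tot = Σ(y-ȳ)² = 1420
R² = 1 - SS_res/SS_tot = 1 - 0.0106 = 0.9894

0.9894


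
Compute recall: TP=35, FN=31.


Recall = TP/(TP+FN)
= 35/(35+31)
= 35/66 = 53.03%

53.03%


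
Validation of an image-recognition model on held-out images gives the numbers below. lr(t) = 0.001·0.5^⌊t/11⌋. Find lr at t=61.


n_drops = ⌊61/11⌋ = 5
lr = 0.001·0.5^5 = 0.001·0.03125 = 0.00003125

0.00003125


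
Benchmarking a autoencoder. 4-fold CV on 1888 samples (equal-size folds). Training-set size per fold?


Fold size = 1888/4 = 472
Training per fold = 1888 - 472 = 1416

1416


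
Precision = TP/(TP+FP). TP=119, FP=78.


Precision = TP/(TP+FP)
= 119/(119+78)
= 119/197 = 60.41%

60.41%


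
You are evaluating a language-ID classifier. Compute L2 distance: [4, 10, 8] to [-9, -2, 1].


d = √((4+ 9)² + (10+ 2)² + (8-1)²)
  = √(169 + 144 + 49)
  = √362 = 19.0263

19.0263


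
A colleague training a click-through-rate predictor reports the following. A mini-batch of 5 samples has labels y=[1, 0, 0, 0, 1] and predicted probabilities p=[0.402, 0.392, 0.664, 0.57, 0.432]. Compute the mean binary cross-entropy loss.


L[0] = -ln(0.402) = 0.9113
L[1] = -ln(1-0.392) = -ln(0.608) = 0.4976
L[2] = -ln(1-0.664) = -ln(0.336) = 1.0906
L[3] = -ln(1-0.57) = -ln(0.43) = 0.844
L[4] = -ln(0.432) = 0.8393
mean = (0.9113 + 0.4976 + 1.0906 + 0.844 + 0.8393)/5 = 0.8366

0.8366


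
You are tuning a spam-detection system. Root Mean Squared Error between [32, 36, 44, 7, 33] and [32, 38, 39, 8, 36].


MSE = 39/5 = 7.8
RMSE = √(39/5) = 2.7928

2.7928


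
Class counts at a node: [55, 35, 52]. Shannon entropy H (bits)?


Probabilities: [55/142, 35/142, 52/142] ≈ [0.3873, 0.2465, 0.3662]
H = -((55/142)·log₂(55/142) + (35/142)·log₂(35/142) + (52/142)·log₂(52/142))
  = 1.5587 bits

1.5587 bits


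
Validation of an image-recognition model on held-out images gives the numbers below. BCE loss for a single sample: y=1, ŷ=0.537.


BCE = -[y·ln(p) + (1-y)·ln(1-p)]
= -1·ln(0.537) - 0
= -ln(0.537) = 0.6218

0.6218


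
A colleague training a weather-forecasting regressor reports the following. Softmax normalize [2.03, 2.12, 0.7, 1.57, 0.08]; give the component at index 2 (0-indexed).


Exponentials: e^2.03=7.6141, e^2.12=8.3311, e^0.7=2.0138, e^1.57=4.8066, e^0.08=1.0833
Sum = 23.8489
Softmax = [0.3193, 0.3493, 0.0844, 0.2015, 0.0454]
p[2] = 2.0138/23.8489 = 0.0844

0.0844


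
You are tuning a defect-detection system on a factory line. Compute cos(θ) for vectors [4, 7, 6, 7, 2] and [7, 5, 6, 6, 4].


A·B = 4·7 + 7·5 + 6·6 + 7·6 + 2·4 = 149
‖A‖ = √154 = 12.4097, ‖B‖ = √162 = 12.7279
cos = 149/(√154·√162) = 149/√24948 = 0.9433

0.9433


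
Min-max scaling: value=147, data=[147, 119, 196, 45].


min=45, max=196
(147-45)/(196-45) = 102/151 = 0.6755

0.6755


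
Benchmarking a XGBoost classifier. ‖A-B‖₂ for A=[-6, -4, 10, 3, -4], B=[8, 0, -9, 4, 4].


d = √((-6-8)² + (-4-0)² + (10+ 9)² + (3-4)² + (-4-4)²)
  = √(196 + 16 + 361 + 1 + 64)
  = √638 = 25.2587

25.2587


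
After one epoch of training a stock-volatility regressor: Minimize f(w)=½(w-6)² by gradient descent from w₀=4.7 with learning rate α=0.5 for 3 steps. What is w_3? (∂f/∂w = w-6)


step 1: grad = 4.7-6 = -1.3; w = 4.7 - 0.5·(-1.3) = 5.35
step 2: grad = 5.35-6 = -0.65; w = 5.35 - 0.5·(-0.65) = 5.675
step 3: grad = 5.675-6 = -0.325; w = 5.675 - 0.5·(-0.325) = 5.8375

5.8375


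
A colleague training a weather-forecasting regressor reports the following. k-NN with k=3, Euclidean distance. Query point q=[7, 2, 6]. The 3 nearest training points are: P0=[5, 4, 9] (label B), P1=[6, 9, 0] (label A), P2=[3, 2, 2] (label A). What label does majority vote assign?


d(q,P0) = 4.1231  (label B)
d(q,P1) = 9.2736  (label A)
d(q,P2) = 5.6569  (label A)
Votes: A=2, B=1
Majority → A

A


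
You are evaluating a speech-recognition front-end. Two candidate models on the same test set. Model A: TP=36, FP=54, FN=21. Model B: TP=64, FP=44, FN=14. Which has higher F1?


Model A: P=36/90=0.4, R=36/57=0.6316, F1=2PR/(P+R)=2TP/(2TP+FP+FN)=72/147=0.4898
Model B: P=64/108=0.5926, R=64/78=0.8205, F1=2PR/(P+R)=2TP/(2TP+FP+FN)=128/186=0.6882
0.4898 < 0.6882 → Model B

Model B


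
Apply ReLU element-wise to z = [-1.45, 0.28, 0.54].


ReLU(-1.45) = max(0, -1.45) = 0.0
ReLU(0.28) = max(0, 0.28) = 0.28
ReLU(0.54) = max(0, 0.54) = 0.54
result = [0.0, 0.28, 0.54]

[0.0, 0.28, 0.54]


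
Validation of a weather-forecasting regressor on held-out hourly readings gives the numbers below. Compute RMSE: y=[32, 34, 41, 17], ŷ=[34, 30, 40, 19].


MSE = 25/4 = 6.25
RMSE = √(25/4) = 2.5

2.5


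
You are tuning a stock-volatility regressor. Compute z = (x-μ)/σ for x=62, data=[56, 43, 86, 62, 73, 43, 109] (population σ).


μ = 67.4286, σ = 22.2252
z = (62 - 67.4286)/22.2252 = -0.2443

-0.2443


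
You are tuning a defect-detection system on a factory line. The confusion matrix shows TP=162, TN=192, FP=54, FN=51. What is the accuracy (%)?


Accuracy = (TP+TN)/(TP+TN+FP+FN)
= (162+192)/(459)
= 354/459 = 77.12%

77.12%


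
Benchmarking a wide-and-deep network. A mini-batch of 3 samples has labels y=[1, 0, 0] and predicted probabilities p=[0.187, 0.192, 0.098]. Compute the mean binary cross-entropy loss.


L[0] = -ln(0.187) = 1.6766
L[1] = -ln(1-0.192) = -ln(0.808) = 0.2132
L[2] = -ln(1-0.098) = -ln(0.902) = 0.1031
mean = (1.6766 + 0.2132 + 0.1031)/3 = 0.6643

0.6643


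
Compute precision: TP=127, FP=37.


Precision = TP/(TP+FP)
= 127/(127+37)
= 127/164 = 77.44%

77.44%


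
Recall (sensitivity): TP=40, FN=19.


Recall = TP/(TP+FN)
= 40/(40+19)
= 40/59 = 67.8%

67.8%


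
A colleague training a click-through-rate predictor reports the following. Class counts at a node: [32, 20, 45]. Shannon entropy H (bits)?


Probabilities: [32/97, 20/97, 45/97] ≈ [0.3299, 0.2062, 0.4639]
H = -((32/97)·log₂(32/97) + (20/97)·log₂(20/97) + (45/97)·log₂(45/97))
  = 1.5115 bits

1.5115 bits


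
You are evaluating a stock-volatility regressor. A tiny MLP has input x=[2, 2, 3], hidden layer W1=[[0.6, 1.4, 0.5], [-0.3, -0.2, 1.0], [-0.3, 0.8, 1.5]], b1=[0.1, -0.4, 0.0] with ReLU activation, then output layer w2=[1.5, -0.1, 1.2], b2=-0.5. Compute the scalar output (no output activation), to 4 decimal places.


z1[0] = (0.6)·(2) + (1.4)·(2) + (0.5)·(3) + 0.1 = 5.6
z1[1] = (-0.3)·(2) + (-0.2)·(2) + (1.0)·(3) - 0.4 = 1.6
z1[2] = (-0.3)·(2) + (0.8)·(2) + (1.5)·(3) + 0.0 = 5.5
h = ReLU(z1) = [5.6, 1.6, 5.5]
output = (1.5)·(5.6) + (-0.1)·(1.6) + (1.2)·(5.5) - 0.5 = 14.34

14.34


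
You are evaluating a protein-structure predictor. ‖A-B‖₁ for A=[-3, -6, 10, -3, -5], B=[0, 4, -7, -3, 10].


d = |-3-0| + |-6-4| + |10+ 7| + |-3+ 3| + |-5-10|
  = 3 + 10 + 17 + 0 + 15
  = 45

45


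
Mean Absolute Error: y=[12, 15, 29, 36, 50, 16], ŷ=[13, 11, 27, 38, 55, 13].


Absolute errors: |12-13|=1, |15-11|=4, |29-27|=2, |36-38|=2, |50-55|=5, |16-13|=3
Sum = 17
MAE = 17/6 = 17/6

17/6


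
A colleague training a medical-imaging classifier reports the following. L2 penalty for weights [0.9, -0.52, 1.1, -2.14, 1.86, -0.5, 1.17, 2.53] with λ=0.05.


‖w‖₂² = (0.9)² + (-0.52)² + (1.1)² + (-2.14)² + (1.86)² + (-0.5)² + (1.17)² + (2.53)²
     = 0.81 + 0.2704 + 1.21 + 4.5796 + 3.4596 + 0.25 + 1.3689 + 6.4009
     = 18.3494
λ·‖w‖₂² = 0.05·18.3494 = 0.91747

0.91747


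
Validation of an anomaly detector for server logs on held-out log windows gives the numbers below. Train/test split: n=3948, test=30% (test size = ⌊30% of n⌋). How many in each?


Test = ⌊3948·30/100⌋ = 1184
Train = 3948 - 1184 = 2764

Train: 2764, Test: 1184


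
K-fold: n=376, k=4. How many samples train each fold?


Fold size = 376/4 = 94
Training per fold = 376 - 94 = 282

282


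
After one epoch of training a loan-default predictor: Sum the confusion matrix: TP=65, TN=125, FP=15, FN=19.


Total = TP + TN + FP + FN
= 65 + 125 + 15 + 19
= 224
(Predicted positive: 80, predicted negative: 144)

224


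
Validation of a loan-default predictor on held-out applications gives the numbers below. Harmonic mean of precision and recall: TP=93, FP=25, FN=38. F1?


Precision = 93/118 = 0.7881
Recall = 93/131 = 0.7099
F1 = 2·P·R/(P+R) = 2·TP/(2·TP+FP+FN) = 186/(186+25+38) = 186/249 = 0.747

0.747


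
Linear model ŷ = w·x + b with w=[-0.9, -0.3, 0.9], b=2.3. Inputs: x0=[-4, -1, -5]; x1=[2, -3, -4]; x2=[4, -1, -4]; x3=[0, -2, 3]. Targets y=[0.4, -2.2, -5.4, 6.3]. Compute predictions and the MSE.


ŷ0 = (-0.9)·(-4) + (-0.3)·(-1) + (0.9)·(-5) + 2.3 = 1.7
ŷ1 = (-0.9)·(2) + (-0.3)·(-3) + (0.9)·(-4) + 2.3 = -2.2
ŷ2 = (-0.9)·(4) + (-0.3)·(-1) + (0.9)·(-4) + 2.3 = -4.6
ŷ3 = (-0.9)·(0) + (-0.3)·(-2) + (0.9)·(3) + 2.3 = 5.6
errors² = [1.69, 0.0, 0.64, 0.49]
MSE = 2.8200/4 = 0.705

0.705


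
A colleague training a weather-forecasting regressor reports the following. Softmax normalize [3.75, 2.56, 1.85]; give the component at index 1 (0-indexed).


Exponentials: e^3.75=42.5211, e^2.56=12.9358, e^1.85=6.3598
Sum = 61.8167
Softmax = [0.6879, 0.2093, 0.1029]
p[1] = 12.9358/61.8167 = 0.2093

0.2093


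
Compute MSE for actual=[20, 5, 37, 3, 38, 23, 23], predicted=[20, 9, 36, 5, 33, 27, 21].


Squared errors: (20-20)²=0, (5-9)²=16, (37-36)²=1, (3-5)²=4, (38-33)²=25, (23-27)²=16, (23-21)²=4
Sum = 66
MSE = 66/7 = 66/7

66/7


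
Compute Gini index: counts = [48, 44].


Probabilities: [48/92, 44/92] ≈ [0.5217, 0.4783]
Σpᵢ² = (2304 + 1936)/92² = 4240/8464
Gini = 1 - Σpᵢ² = 1 - 4240/8464 = 0.4991

0.4991


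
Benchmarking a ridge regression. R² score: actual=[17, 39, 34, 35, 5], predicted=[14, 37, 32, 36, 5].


ȳ = 26
SS_res = Σ(y-ŷ)² = 18
SS_tot = Σ(y-ȳ)² = 836
R² = 1 - SS_res/SS_tot = 1 - 0.0215 = 0.9785

0.9785


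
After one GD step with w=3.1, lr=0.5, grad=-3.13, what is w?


w_new = w - α·∇
= 3.1 - 0.5·-3.13
= 3.1 + 1.565
= 4.665

4.665


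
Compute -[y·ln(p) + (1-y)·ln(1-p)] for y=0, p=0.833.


BCE = -[y·ln(p) + (1-y)·ln(1-p)]
= -0 - 1·ln(1-0.833)
= -ln(0.167) = 1.7898

1.7898


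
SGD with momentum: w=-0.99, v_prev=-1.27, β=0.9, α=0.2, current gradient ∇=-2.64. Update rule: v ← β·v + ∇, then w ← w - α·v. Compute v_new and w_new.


v_new = 0.9·-1.27 - 2.64 = -1.143 - 2.64 = -3.783
w_new = -0.99 - 0.2·-3.783 = -0.99 + 0.7566 = -0.2334

v_new=-3.783, w_new=-0.2334


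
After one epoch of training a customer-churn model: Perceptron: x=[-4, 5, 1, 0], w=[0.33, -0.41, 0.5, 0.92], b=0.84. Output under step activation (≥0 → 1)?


z = (-4)·(0.33) + (5)·(-0.41) + (1)·(0.5) + (0)·(0.92) + 0.84
  = -2.03
step(z) = 0 (z<0)

0


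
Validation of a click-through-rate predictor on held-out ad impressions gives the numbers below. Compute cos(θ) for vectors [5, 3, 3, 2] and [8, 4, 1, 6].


A·B = 5·8 + 3·4 + 3·1 + 2·6 = 67
‖A‖ = √47 = 6.8557, ‖B‖ = √117 = 10.8167
cos = 67/(√47·√117) = 67/√5499 = 0.9035

0.9035


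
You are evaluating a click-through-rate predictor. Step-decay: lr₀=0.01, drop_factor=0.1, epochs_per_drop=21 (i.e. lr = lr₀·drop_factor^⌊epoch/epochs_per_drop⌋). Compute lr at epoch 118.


n_drops = ⌊118/21⌋ = 5
lr = 0.01·0.1^5 = 0.01·0.00001 = 0.0000001

0.0000001


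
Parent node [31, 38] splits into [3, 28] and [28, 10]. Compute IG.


Parent = [31, 38], H_parent = 0.9926
H_left = 0.4587 (n=31), H_right = 0.8315 (n=38)
H_children = (31/69)·0.4587 + (38/69)·0.8315 = 0.664
IG = 0.9926 - 0.664 = 0.3286

0.3286


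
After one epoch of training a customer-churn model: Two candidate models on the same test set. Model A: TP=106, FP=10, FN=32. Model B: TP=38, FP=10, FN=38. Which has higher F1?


Model A: P=106/116=0.9138, R=106/138=0.7681, F1=2PR/(P+R)=2TP/(2TP+FP+FN)=212/254=0.8346
Model B: P=38/48=0.7917, R=38/76=0.5, F1=2PR/(P+R)=2TP/(2TP+FP+FN)=76/124=0.6129
0.8346 > 0.6129 → Model A

Model A


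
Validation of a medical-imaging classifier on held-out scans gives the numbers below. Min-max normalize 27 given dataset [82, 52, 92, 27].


min=27, max=92
(27-27)/(92-27) = 0/65 = 0.0

0.0


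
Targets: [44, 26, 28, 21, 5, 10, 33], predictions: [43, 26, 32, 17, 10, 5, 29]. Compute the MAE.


Absolute errors: |44-43|=1, |26-26|=0, |28-32|=4, |21-17|=4, |5-10|=5, |10-5|=5, |33-29|=4
Sum = 23
MAE = 23/7 = 23/7

23/7


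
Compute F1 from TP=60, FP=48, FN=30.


Precision = 60/108 = 0.5556
Recall = 60/90 = 0.6667
F1 = 2·P·R/(P+R) = 2·TP/(2·TP+FP+FN) = 120/(120+48+30) = 120/198 = 0.6061

0.6061


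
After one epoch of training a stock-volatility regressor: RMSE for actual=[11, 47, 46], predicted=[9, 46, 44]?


MSE = 9/3 = 3
RMSE = √(9/3) = 1.7321

1.7321


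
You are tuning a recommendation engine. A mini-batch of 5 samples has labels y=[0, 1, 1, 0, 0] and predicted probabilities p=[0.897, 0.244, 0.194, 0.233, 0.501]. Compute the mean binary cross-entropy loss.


L[0] = -ln(1-0.897) = -ln(0.103) = 2.273
L[1] = -ln(0.244) = 1.4106
L[2] = -ln(0.194) = 1.6399
L[3] = -ln(1-0.233) = -ln(0.767) = 0.2653
L[4] = -ln(1-0.501) = -ln(0.499) = 0.6951
mean = (2.273 + 1.4106 + 1.6399 + 0.2653 + 0.6951)/5 = 1.2568

1.2568


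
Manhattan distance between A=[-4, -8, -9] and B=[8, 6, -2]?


d = |-4-8| + |-8-6| + |-9+ 2|
  = 12 + 14 + 7
  = 33

33


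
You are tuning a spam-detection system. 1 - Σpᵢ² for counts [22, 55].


Probabilities: [22/77, 55/77] ≈ [0.2857, 0.7143]
Σpᵢ² = (484 + 3025)/77² = 3509/5929
Gini = 1 - Σpᵢ² = 1 - 3509/5929 = 0.4082

0.4082


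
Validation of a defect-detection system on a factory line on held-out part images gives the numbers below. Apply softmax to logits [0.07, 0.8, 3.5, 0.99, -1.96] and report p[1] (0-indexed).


Exponentials: e^0.07=1.0725, e^0.8=2.2255, e^3.5=33.1155, e^0.99=2.6912, e^-1.96=0.1409
Sum = 39.2456
Softmax = [0.0273, 0.0567, 0.8438, 0.0686, 0.0036]
p[1] = 2.2255/39.2456 = 0.0567

0.0567


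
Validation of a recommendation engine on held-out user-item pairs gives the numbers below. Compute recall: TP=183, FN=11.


Recall = TP/(TP+FN)
= 183/(183+11)
= 183/194 = 94.33%

94.33%


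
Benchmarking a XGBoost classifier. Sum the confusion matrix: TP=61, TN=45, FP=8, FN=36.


Total = TP + TN + FP + FN
= 61 + 45 + 8 + 36
= 150
(Predicted positive: 69, predicted negative: 81)

150


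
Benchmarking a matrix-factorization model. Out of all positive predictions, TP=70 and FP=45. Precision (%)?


Precision = TP/(TP+FP)
= 70/(70+45)
= 70/115 = 60.87%

60.87%


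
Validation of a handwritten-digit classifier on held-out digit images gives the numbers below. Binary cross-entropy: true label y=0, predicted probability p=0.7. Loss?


BCE = -[y·ln(p) + (1-y)·ln(1-p)]
= -0 - 1·ln(1-0.7)
= -ln(0.3) = 1.204

1.204


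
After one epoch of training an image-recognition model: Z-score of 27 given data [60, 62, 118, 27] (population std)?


μ = 66.75, σ = 32.6908
z = (27 - 66.75)/32.6908 = -1.2159

-1.2159


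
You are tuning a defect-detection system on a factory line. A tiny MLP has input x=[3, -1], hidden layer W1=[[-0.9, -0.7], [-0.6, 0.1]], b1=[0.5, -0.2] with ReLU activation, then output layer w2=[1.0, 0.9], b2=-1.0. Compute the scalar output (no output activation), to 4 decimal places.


z1[0] = (-0.9)·(3) + (-0.7)·(-1) + 0.5 = -1.5
z1[1] = (-0.6)·(3) + (0.1)·(-1) - 0.2 = -2.1
h = ReLU(z1) = [0.0, 0.0]
output = (1.0)·(0.0) + (0.9)·(0.0) - 1.0 = -1.0

-1.0


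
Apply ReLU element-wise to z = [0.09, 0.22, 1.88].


ReLU(0.09) = max(0, 0.09) = 0.09
ReLU(0.22) = max(0, 0.22) = 0.22
ReLU(1.88) = max(0, 1.88) = 1.88
result = [0.09, 0.22, 1.88]

[0.09, 0.22, 1.88]


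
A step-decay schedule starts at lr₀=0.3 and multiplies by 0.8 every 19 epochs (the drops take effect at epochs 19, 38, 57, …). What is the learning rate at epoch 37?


n_drops = ⌊37/19⌋ = 1
lr = 0.3·0.8^1 = 0.3·0.8 = 0.24

0.24


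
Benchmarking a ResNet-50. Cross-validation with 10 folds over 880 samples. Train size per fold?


Fold size = 880/10 = 88
Training per fold = 880 - 88 = 792

792


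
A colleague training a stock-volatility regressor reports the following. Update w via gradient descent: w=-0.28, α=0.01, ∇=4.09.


w_new = w - α·∇
= -0.28 - 0.01·4.09
= -0.28 - 0.0409
= -0.3209

-0.3209


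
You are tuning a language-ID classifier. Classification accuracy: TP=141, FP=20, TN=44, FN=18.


Accuracy = (TP+TN)/(TP+TN+FP+FN)
= (141+44)/(223)
= 185/223 = 82.96%

82.96%


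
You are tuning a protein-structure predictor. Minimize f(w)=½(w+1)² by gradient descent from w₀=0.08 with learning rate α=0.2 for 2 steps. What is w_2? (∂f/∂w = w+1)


step 1: grad = 0.08+1 = 1.08; w = 0.08 - 0.2·(1.08) = -0.136
step 2: grad = -0.136+1 = 0.864; w = -0.136 - 0.2·(0.864) = -0.3088

-0.3088


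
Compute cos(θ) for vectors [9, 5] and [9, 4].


A·B = 9·9 + 5·4 = 101
‖A‖ = √106 = 10.2956, ‖B‖ = √97 = 9.8489
cos = 101/(√106·√97) = 101/√10282 = 0.9961

0.9961


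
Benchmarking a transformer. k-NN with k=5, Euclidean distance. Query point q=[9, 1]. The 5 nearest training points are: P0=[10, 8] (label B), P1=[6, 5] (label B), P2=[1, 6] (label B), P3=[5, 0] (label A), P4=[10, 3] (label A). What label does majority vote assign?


d(q,P0) = 7.0711  (label B)
d(q,P1) = 5.0  (label B)
d(q,P2) = 9.434  (label B)
d(q,P3) = 4.1231  (label A)
d(q,P4) = 2.2361  (label A)
Votes: A=2, B=3
Majority → B

B


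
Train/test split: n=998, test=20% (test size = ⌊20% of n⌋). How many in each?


Test = ⌊998·20/100⌋ = 199
Train = 998 - 199 = 799

Train: 799, Test: 199


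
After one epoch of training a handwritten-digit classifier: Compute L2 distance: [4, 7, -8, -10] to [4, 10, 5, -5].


d = √((4-4)² + (7-10)² + (-8-5)² + (-10+ 5)²)
  = √(0 + 9 + 169 + 25)
  = √203 = 14.2478

14.2478


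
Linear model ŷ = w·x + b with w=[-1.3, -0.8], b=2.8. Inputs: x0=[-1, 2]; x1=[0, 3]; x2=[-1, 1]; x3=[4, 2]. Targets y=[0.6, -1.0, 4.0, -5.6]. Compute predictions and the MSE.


ŷ0 = (-1.3)·(-1) + (-0.8)·(2) + 2.8 = 2.5
ŷ1 = (-1.3)·(0) + (-0.8)·(3) + 2.8 = 0.4
ŷ2 = (-1.3)·(-1) + (-0.8)·(1) + 2.8 = 3.3
ŷ3 = (-1.3)·(4) + (-0.8)·(2) + 2.8 = -4.0
errors² = [3.61, 1.96, 0.49, 2.56]
MSE = 8.6200/4 = 2.155

2.155


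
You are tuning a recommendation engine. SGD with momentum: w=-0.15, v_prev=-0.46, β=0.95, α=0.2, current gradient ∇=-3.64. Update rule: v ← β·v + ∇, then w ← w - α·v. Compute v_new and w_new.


v_new = 0.95·-0.46 - 3.64 = -0.437 - 3.64 = -4.077
w_new = -0.15 - 0.2·-4.077 = -0.15 + 0.8154 = 0.6654

v_new=-4.077, w_new=0.6654


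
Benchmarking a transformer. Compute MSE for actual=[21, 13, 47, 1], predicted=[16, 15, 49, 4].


Squared errors: (21-16)²=25, (13-15)²=4, (47-49)²=4, (1-4)²=9
Sum = 42
MSE = 42/4 = 21/2

21/2


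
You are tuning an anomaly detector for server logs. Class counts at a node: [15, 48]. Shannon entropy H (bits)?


Probabilities: [15/63, 48/63] ≈ [0.2381, 0.7619]
H = -((15/63)·log₂(15/63) + (48/63)·log₂(48/63))
  = 0.7919 bits

0.7919 bits


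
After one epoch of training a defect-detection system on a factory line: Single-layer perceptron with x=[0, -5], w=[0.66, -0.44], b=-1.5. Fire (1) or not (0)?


z = (0)·(0.66) + (-5)·(-0.44) - 1.5
  = 0.7
step(z) = 1 (z≥0)

1


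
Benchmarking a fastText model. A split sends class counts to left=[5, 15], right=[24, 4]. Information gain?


Parent = [29, 19], H_parent = 0.9685
H_left = 0.8113 (n=20), H_right = 0.5917 (n=28)
H_children = (20/48)·0.8113 + (28/48)·0.5917 = 0.6832
IG = 0.9685 - 0.6832 = 0.2853

0.2853


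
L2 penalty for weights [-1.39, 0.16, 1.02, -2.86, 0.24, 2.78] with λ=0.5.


‖w‖₂² = (-1.39)² + (0.16)² + (1.02)² + (-2.86)² + (0.24)² + (2.78)²
     = 1.9321 + 0.0256 + 1.0404 + 8.1796 + 0.0576 + 7.7284
     = 18.9637
λ·‖w‖₂² = 0.5·18.9637 = 9.48185

9.48185


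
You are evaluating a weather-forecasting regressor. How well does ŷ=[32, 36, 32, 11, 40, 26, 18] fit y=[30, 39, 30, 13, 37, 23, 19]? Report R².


ȳ = 27.2857
SS_res = Σ(y-ŷ)² = 40
SS_tot = Σ(y-ȳ)² = 537.43
R² = 1 - SS_res/SS_tot = 1 - 0.0744 = 0.9256

0.9256


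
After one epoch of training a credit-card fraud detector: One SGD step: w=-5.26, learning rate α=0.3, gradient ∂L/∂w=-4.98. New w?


w_new = w - α·∇
= -5.26 - 0.3·-4.98
= -5.26 + 1.494
= -3.766

-3.766


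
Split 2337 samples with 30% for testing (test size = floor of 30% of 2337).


Test = ⌊2337·30/100⌋ = 701
Train = 2337 - 701 = 1636

Train: 1636, Test: 701


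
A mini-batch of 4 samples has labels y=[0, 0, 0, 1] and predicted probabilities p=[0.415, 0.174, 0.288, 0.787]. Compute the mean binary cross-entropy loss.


L[0] = -ln(1-0.415) = -ln(0.585) = 0.5361
L[1] = -ln(1-0.174) = -ln(0.826) = 0.1912
L[2] = -ln(1-0.288) = -ln(0.712) = 0.3397
L[3] = -ln(0.787) = 0.2395
mean = (0.5361 + 0.1912 + 0.3397 + 0.2395)/4 = 0.3266

0.3266


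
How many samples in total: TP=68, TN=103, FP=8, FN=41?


Total = TP + TN + FP + FN
= 68 + 103 + 8 + 41
= 220
(Predicted positive: 76, predicted negative: 144)

220


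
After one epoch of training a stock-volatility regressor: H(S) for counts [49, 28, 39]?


Probabilities: [49/116, 28/116, 39/116] ≈ [0.4224, 0.2414, 0.3362]
H = -((49/116)·log₂(49/116) + (28/116)·log₂(28/116) + (39/116)·log₂(39/116))
  = 1.5489 bits

1.5489 bits


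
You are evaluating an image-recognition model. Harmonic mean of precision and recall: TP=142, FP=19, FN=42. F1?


Precision = 142/161 = 0.882
Recall = 142/184 = 0.7717
F1 = 2·P·R/(P+R) = 2·TP/(2·TP+FP+FN) = 284/(284+19+42) = 284/345 = 0.8232

0.8232


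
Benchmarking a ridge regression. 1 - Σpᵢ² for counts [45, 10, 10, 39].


Probabilities: [45/104, 10/104, 10/104, 39/104] ≈ [0.4327, 0.0962, 0.0962, 0.375]
Σpᵢ² = (2025 + 100 + 100 + 1521)/104² = 3746/10816
Gini = 1 - Σpᵢ² = 1 - 3746/10816 = 0.6537

0.6537


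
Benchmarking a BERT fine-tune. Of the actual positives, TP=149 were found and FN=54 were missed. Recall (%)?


Recall = TP/(TP+FN)
= 149/(149+54)
= 149/203 = 73.4%

73.4%


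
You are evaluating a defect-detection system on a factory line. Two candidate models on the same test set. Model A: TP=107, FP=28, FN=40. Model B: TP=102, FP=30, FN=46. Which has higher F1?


Model A: P=107/135=0.7926, R=107/147=0.7279, F1=2PR/(P+R)=2TP/(2TP+FP+FN)=214/282=0.7589
Model B: P=102/132=0.7727, R=102/148=0.6892, F1=2PR/(P+R)=2TP/(2TP+FP+FN)=204/280=0.7286
0.7589 > 0.7286 → Model A

Model A


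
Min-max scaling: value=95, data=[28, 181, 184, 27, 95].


min=27, max=184
(95-27)/(184-27) = 68/157 = 0.4331

0.4331


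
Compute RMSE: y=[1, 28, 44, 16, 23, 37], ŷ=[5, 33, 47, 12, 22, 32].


MSE = 92/6 = 15.3333
RMSE = √(92/6) = 3.9158

3.9158


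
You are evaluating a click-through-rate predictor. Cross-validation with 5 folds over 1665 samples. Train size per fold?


Fold size = 1665/5 = 333
Training per fold = 1665 - 333 = 1332

1332


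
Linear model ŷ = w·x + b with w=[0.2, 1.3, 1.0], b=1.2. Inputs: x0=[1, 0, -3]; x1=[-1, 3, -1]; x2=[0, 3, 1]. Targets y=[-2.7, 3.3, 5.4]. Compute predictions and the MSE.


ŷ0 = (0.2)·(1) + (1.3)·(0) + (1.0)·(-3) + 1.2 = -1.6
ŷ1 = (0.2)·(-1) + (1.3)·(3) + (1.0)·(-1) + 1.2 = 3.9
ŷ2 = (0.2)·(0) + (1.3)·(3) + (1.0)·(1) + 1.2 = 6.1
errors² = [1.21, 0.36, 0.49]
MSE = 2.0600/3 = 0.6867

0.6867


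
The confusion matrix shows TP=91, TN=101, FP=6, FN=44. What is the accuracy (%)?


Accuracy = (TP+TN)/(TP+TN+FP+FN)
= (91+101)/(242)
= 192/242 = 79.34%

79.34%


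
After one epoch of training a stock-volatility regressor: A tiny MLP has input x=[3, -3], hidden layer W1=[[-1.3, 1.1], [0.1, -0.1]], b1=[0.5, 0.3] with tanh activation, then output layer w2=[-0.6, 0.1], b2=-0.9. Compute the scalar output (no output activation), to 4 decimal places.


z1[0] = (-1.3)·(3) + (1.1)·(-3) + 0.5 = -6.7
z1[1] = (0.1)·(3) + (-0.1)·(-3) + 0.3 = 0.9
h = tanh(z1) = [-1.0, 0.7163]
output = (-0.6)·(-1.0) + (0.1)·(0.7163) - 0.9 = -0.2284

-0.2284


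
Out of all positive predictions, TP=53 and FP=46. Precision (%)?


Precision = TP/(TP+FP)
= 53/(53+46)
= 53/99 = 53.54%

53.54%


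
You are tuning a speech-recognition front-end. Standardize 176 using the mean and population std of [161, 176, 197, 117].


μ = 162.75, σ = 29.346
z = (176 - 162.75)/29.346 = 0.4515

0.4515


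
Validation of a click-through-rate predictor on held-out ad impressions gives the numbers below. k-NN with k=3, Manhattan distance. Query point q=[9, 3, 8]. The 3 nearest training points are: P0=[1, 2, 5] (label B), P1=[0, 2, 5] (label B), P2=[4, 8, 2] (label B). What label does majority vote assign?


d(q,P0) = 12  (label B)
d(q,P1) = 13  (label B)
d(q,P2) = 16  (label B)
Votes: A=0, B=3
Majority → B

B


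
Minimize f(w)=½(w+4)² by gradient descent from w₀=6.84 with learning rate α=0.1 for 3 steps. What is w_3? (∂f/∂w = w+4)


step 1: grad = 6.84+4 = 10.84; w = 6.84 - 0.1·(10.84) = 5.756
step 2: grad = 5.756+4 = 9.756; w = 5.756 - 0.1·(9.756) = 4.7804
step 3: grad = 4.7804+4 = 8.7804; w = 4.7804 - 0.1·(8.7804) = 3.90236

3.90236


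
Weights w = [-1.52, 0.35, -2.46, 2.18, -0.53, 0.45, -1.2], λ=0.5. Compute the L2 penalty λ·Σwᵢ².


‖w‖₂² = (-1.52)² + (0.35)² + (-2.46)² + (2.18)² + (-0.53)² + (0.45)² + (-1.2)²
     = 2.3104 + 0.1225 + 6.0516 + 4.7524 + 0.2809 + 0.2025 + 1.44
     = 15.1603
λ·‖w‖₂² = 0.5·15.1603 = 7.58015

7.58015


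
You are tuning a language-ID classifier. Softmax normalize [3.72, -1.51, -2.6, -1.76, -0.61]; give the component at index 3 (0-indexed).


Exponentials: e^3.72=41.2644, e^-1.51=0.2209, e^-2.6=0.0743, e^-1.76=0.172, e^-0.61=0.5434
Sum = 42.275
Softmax = [0.9761, 0.0052, 0.0018, 0.0041, 0.0129]
p[3] = 0.172/42.275 = 0.0041

0.0041


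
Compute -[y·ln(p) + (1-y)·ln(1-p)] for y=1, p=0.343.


BCE = -[y·ln(p) + (1-y)·ln(1-p)]
= -1·ln(0.343) - 0
= -ln(0.343) = 1.07

1.07


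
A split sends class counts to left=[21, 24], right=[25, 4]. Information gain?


Parent = [46, 28], H_parent = 0.9569
H_left = 0.9968 (n=45), H_right = 0.5788 (n=29)
H_children = (45/74)·0.9968 + (29/74)·0.5788 = 0.833
IG = 0.9569 - 0.833 = 0.1239

0.1239


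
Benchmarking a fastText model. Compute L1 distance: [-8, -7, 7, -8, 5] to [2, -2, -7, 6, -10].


d = |-8-2| + |-7+ 2| + |7+ 7| + |-8-6| + |5+ 10|
  = 10 + 5 + 14 + 14 + 15
  = 58

58


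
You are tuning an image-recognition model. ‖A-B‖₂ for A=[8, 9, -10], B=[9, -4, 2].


d = √((8-9)² + (9+ 4)² + (-10-2)²)
  = √(1 + 169 + 144)
  = √314 = 17.72

17.72


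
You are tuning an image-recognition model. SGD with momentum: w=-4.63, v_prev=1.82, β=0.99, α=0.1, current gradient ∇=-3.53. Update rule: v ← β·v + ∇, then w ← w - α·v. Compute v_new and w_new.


v_new = 0.99·1.82 - 3.53 = 1.8018 - 3.53 = -1.7282
w_new = -4.63 - 0.1·-1.7282 = -4.63 + 0.17282 = -4.45718

v_new=-1.7282, w_new=-4.45718


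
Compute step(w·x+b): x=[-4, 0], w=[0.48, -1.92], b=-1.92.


z = (-4)·(0.48) + (0)·(-1.92) - 1.92
  = -3.84
step(z) = 0 (z<0)

0


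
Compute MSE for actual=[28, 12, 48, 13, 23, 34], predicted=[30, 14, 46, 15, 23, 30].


Squared errors: (28-30)²=4, (12-14)²=4, (48-46)²=4, (13-15)²=4, (23-23)²=0, (34-30)²=16
Sum = 32
MSE = 32/6 = 16/3

16/3


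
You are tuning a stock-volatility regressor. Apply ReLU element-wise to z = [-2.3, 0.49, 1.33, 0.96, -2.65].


ReLU(-2.3) = max(0, -2.3) = 0.0
ReLU(0.49) = max(0, 0.49) = 0.49
ReLU(1.33) = max(0, 1.33) = 1.33
ReLU(0.96) = max(0, 0.96) = 0.96
ReLU(-2.65) = max(0, -2.65) = 0.0
result = [0.0, 0.49, 1.33, 0.96, 0.0]

[0.0, 0.49, 1.33, 0.96, 0.0]


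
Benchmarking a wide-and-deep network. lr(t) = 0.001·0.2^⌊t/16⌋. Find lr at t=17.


n_drops = ⌊17/16⌋ = 1
lr = 0.001·0.2^1 = 0.001·0.2 = 0.0002

0.0002


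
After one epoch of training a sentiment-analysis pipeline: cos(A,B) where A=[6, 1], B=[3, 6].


A·B = 6·3 + 1·6 = 24
‖A‖ = √37 = 6.0828, ‖B‖ = √45 = 6.7082
cos = 24/(√37·√45) = 24/√1665 = 0.5882

0.5882


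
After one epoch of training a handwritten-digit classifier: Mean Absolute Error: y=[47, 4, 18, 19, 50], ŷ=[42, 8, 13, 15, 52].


Absolute errors: |47-42|=5, |4-8|=4, |18-13|=5, |19-15|=4, |50-52|=2
Sum = 20
MAE = 20/5 = 4

4


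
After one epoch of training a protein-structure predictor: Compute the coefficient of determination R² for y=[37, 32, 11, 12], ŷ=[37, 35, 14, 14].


ȳ = 23
SS_res = Σ(y-ŷ)² = 22
SS_tot = Σ(y-ȳ)² = 542
R² = 1 - SS_res/SS_tot = 1 - 0.0406 = 0.9594

0.9594


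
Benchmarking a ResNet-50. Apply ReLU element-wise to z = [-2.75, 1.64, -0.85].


ReLU(-2.75) = max(0, -2.75) = 0.0
ReLU(1.64) = max(0, 1.64) = 1.64
ReLU(-0.85) = max(0, -0.85) = 0.0
result = [0.0, 1.64, 0.0]

[0.0, 1.64, 0.0]


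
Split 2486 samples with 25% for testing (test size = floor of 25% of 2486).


Test = ⌊2486·25/100⌋ = 621
Train = 2486 - 621 = 1865

Train: 1865, Test: 621
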